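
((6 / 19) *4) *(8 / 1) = 192 / 19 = 10.11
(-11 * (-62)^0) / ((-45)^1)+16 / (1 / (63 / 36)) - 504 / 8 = -1564 / 45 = -34.76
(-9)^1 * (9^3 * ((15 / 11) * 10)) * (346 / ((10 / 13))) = -442670670 / 11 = -40242788.18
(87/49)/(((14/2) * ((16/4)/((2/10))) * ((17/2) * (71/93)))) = 8091/4140010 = 0.00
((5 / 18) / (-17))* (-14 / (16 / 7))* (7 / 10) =343 / 4896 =0.07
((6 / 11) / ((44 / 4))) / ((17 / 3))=18 / 2057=0.01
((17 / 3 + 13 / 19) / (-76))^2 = 32761 / 4691556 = 0.01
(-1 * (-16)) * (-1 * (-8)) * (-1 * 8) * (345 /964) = -88320 /241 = -366.47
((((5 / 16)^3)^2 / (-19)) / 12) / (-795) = 3125 / 608207634432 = 0.00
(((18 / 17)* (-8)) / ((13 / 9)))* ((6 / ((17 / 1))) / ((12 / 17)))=-648 / 221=-2.93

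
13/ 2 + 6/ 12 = 7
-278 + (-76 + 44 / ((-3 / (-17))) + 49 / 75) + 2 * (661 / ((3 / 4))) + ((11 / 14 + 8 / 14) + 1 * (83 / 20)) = 3494737 / 2100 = 1664.16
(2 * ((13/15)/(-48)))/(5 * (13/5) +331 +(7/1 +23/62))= -403/3921300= -0.00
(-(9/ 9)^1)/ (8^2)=-1/ 64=-0.02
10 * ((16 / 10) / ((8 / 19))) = 38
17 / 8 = 2.12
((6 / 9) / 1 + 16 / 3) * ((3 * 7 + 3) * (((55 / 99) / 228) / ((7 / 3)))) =20 / 133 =0.15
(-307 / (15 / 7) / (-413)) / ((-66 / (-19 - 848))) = 88723 / 19470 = 4.56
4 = 4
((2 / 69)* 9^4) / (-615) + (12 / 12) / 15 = -3431 / 14145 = -0.24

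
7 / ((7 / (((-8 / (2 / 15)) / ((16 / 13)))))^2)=38025 / 112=339.51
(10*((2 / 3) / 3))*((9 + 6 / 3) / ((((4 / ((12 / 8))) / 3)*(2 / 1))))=55 / 4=13.75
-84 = -84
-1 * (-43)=43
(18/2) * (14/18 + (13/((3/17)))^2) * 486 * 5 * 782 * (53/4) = 1229916681360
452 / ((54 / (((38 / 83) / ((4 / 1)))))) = 2147 / 2241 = 0.96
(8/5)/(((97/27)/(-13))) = -5.79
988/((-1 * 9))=-988/9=-109.78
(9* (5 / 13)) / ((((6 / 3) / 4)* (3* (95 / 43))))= 258 / 247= 1.04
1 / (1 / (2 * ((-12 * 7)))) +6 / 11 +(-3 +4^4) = 941 / 11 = 85.55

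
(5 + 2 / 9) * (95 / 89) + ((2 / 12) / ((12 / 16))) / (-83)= 370417 / 66483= 5.57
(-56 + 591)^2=286225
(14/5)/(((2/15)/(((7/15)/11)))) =49/55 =0.89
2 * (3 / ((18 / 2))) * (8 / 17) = 16 / 51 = 0.31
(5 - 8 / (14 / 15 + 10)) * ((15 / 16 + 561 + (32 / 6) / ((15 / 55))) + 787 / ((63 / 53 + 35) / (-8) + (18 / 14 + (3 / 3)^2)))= 2137045225 / 2178576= 980.94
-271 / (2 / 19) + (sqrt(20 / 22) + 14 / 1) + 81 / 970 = -1241802 / 485 + sqrt(110) / 11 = -2559.46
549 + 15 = 564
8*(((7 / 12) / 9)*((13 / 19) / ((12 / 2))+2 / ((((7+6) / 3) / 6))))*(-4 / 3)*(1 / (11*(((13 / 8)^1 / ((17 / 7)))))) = -2324512 / 8583003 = -0.27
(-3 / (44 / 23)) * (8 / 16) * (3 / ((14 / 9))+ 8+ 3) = -12489 / 1232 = -10.14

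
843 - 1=842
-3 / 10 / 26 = -3 / 260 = -0.01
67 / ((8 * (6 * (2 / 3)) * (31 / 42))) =2.84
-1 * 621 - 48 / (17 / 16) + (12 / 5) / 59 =-3340671 / 5015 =-666.14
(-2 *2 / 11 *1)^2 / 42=8 / 2541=0.00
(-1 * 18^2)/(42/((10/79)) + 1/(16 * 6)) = -155520/159269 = -0.98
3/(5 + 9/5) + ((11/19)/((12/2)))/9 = 3941/8721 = 0.45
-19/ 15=-1.27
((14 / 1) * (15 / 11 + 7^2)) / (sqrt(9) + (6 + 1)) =70.51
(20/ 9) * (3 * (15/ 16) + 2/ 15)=707/ 108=6.55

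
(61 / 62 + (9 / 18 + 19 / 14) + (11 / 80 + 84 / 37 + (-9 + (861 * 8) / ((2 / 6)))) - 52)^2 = 175220561172330748881 / 412574982400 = 424699917.95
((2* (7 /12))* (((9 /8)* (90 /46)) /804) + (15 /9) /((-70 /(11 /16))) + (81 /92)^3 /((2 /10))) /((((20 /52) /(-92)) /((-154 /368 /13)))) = 10241694683 /391290720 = 26.17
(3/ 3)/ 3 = 1/ 3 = 0.33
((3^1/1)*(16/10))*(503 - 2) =12024/5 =2404.80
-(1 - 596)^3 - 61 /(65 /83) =13691911812 /65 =210644797.11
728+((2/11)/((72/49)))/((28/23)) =1153313/1584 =728.10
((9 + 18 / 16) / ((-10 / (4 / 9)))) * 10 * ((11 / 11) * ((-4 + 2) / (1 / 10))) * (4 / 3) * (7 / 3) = 280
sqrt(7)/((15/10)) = 1.76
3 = 3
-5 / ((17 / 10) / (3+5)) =-400 / 17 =-23.53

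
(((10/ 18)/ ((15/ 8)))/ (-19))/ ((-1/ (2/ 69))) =16/ 35397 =0.00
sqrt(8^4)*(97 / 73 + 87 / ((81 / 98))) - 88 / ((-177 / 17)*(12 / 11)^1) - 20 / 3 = 793406666 / 116289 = 6822.71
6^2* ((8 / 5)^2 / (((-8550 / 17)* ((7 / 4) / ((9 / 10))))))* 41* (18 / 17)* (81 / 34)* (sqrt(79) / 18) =-3825792* sqrt(79) / 7065625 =-4.81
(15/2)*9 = 135/2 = 67.50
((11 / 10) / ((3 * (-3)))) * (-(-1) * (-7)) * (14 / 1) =539 / 45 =11.98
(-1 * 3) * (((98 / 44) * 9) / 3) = -441 / 22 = -20.05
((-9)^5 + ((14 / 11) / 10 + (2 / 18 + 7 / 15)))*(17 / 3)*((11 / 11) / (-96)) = 248445701 / 71280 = 3485.49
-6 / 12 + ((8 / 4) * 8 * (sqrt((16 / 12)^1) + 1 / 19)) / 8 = -15 / 38 + 4 * sqrt(3) / 3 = 1.91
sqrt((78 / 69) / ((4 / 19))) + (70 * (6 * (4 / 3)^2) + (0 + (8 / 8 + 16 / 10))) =sqrt(11362) / 46 + 11239 / 15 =751.58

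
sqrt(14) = 3.74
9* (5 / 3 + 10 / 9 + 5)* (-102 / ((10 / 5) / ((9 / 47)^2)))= -289170 / 2209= -130.91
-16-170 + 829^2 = 687055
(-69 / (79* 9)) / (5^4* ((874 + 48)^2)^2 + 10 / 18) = -0.00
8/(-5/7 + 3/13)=-182/11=-16.55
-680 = -680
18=18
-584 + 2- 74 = -656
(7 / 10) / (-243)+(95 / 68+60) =5072387 / 82620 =61.39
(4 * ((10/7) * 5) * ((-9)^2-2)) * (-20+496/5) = 1251360/7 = 178765.71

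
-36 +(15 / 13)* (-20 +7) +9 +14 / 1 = -28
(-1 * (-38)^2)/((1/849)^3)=-883670310756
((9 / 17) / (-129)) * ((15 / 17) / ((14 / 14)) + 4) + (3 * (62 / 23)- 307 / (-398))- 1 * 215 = -23452289313 / 113756758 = -206.16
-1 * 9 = -9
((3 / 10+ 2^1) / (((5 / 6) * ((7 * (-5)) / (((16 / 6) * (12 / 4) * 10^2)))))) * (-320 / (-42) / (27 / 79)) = -1860608 / 1323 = -1406.36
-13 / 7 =-1.86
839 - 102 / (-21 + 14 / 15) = 254069 / 301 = 844.08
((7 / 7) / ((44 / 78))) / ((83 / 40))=780 / 913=0.85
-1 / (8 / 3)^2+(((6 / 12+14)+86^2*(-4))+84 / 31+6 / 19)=-1114543125 / 37696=-29566.62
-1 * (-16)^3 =4096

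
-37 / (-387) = 37 / 387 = 0.10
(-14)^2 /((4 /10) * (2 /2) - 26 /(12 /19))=-5880 /1223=-4.81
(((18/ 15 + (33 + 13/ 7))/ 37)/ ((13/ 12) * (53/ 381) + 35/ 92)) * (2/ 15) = 22117812/ 90410425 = 0.24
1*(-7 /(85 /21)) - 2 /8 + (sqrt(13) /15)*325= -673 /340 + 65*sqrt(13) /3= 76.14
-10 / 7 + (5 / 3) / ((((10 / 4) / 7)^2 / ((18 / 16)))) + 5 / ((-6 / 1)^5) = 3611777 / 272160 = 13.27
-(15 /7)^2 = -225 /49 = -4.59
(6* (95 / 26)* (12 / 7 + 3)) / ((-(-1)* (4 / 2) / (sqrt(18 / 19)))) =1485* sqrt(38) / 182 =50.30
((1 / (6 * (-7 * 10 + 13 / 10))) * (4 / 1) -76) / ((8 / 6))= -39164 / 687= -57.01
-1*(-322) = 322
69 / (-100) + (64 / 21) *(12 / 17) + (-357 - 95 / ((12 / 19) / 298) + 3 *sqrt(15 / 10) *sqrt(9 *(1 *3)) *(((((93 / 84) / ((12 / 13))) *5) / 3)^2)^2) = -1612915483 / 35700 + 16485427050625 *sqrt(2) / 76473040896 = -44874.84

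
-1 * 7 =-7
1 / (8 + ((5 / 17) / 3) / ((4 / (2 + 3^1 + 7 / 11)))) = 1122 / 9131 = 0.12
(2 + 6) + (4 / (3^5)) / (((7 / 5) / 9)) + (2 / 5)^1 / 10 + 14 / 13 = 566507 / 61425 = 9.22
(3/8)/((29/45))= 135/232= 0.58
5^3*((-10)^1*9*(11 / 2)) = -61875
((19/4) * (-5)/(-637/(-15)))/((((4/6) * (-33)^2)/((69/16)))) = -32775/9865856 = -0.00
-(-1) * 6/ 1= 6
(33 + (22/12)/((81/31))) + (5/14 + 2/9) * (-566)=-1000933/3402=-294.22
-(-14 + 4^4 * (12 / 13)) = -2890 / 13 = -222.31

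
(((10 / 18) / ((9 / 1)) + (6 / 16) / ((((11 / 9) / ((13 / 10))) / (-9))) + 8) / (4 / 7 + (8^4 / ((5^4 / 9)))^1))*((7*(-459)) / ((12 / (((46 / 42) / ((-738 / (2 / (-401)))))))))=-109056107125 / 732815937444096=-0.00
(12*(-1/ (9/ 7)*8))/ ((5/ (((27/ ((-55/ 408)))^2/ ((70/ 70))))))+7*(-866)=-9152656198/ 15125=-605134.29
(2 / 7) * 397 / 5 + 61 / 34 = 29131 / 1190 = 24.48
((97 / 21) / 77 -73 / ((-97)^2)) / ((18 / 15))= 1986580 / 45643059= 0.04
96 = 96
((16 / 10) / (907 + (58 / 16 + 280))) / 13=64 / 619125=0.00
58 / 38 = 29 / 19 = 1.53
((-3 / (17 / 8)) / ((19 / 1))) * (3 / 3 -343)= 432 / 17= 25.41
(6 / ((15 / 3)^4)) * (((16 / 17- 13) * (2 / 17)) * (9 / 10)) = -0.01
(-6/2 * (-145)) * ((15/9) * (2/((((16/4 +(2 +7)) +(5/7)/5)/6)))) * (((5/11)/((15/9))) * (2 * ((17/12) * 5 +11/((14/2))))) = 1581225/506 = 3124.95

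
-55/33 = -5/3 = -1.67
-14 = -14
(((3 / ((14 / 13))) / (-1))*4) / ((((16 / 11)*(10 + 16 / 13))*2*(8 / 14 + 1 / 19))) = -105963 / 193888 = -0.55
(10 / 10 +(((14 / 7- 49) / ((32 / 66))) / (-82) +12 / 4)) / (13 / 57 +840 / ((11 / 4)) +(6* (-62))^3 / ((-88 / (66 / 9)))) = 4262973 / 3529229449952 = 0.00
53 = 53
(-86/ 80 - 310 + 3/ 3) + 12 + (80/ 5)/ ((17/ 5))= -199491/ 680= -293.37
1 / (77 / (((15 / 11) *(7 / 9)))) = 5 / 363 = 0.01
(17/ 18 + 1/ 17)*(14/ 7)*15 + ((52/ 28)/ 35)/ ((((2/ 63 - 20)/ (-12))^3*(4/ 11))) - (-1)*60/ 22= 1349160244853/ 41061601185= 32.86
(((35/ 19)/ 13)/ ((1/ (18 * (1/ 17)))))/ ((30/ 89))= 1869/ 4199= 0.45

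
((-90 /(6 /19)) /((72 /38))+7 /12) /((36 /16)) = -1798 /27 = -66.59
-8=-8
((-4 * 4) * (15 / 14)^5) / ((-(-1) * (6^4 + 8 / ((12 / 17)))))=-2278125 / 131834108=-0.02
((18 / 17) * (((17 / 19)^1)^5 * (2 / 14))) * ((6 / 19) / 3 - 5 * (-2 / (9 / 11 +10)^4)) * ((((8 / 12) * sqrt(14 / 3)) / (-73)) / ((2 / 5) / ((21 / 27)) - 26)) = 2019248160 * sqrt(42) / 1838829612214399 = 0.00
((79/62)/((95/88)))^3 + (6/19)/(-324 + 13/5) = 67452118354582/41046088210375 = 1.64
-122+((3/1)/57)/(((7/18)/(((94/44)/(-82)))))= -14636275/119966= -122.00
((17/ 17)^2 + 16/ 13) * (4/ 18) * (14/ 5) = 812/ 585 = 1.39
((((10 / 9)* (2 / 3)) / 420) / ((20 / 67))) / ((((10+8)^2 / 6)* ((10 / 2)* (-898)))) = -67 / 2749496400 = -0.00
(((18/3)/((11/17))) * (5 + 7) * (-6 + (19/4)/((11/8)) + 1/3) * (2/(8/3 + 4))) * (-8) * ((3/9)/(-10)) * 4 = -238272/3025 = -78.77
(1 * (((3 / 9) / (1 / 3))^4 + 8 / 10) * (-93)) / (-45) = 93 / 25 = 3.72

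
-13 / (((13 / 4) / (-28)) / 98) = 10976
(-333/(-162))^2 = 1369/324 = 4.23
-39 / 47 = -0.83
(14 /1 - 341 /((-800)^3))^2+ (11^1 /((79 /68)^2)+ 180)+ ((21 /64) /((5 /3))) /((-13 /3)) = 8169339072644046042226373 /21268529152000000000000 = 384.10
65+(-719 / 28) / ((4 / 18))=-2831 / 56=-50.55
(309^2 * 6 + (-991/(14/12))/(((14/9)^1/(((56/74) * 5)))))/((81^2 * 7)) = 1825214/146853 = 12.43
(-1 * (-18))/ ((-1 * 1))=-18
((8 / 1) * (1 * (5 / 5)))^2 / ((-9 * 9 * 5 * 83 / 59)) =-3776 / 33615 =-0.11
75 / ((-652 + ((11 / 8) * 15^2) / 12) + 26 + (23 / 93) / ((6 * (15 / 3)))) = -0.12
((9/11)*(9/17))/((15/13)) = 0.38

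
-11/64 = -0.17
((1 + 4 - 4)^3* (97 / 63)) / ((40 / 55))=1067 / 504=2.12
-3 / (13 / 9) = -27 / 13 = -2.08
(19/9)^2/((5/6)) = 722/135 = 5.35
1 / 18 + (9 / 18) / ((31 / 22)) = 229 / 558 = 0.41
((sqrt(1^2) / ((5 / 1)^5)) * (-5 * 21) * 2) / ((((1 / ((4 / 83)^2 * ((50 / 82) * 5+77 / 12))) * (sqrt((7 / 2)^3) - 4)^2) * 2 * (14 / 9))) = -315856368 / 8160128140625 - 75108096 * sqrt(14) / 8160128140625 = -0.00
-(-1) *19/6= 19/6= 3.17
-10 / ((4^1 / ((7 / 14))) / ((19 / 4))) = -95 / 16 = -5.94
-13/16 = -0.81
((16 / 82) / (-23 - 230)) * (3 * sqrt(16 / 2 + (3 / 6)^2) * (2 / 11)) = -0.00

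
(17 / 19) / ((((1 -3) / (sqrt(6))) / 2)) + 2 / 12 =1 / 6 -17 * sqrt(6) / 19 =-2.02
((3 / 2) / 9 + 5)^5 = 28629151 / 7776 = 3681.73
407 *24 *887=8664216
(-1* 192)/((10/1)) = -96/5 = -19.20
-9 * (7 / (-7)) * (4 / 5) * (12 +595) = 21852 / 5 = 4370.40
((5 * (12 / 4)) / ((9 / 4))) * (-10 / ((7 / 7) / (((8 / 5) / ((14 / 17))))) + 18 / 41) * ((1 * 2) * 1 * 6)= -436000 / 287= -1519.16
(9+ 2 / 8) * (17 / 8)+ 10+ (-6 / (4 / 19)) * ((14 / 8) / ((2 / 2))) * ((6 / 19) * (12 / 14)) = 517 / 32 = 16.16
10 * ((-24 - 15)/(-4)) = 195/2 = 97.50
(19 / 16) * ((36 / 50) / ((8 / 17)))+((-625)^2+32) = 625054107 / 1600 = 390658.82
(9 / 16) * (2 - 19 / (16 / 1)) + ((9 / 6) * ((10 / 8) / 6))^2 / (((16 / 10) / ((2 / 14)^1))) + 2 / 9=88765 / 129024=0.69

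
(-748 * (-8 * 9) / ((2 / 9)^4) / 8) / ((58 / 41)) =452728683 / 232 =1951416.74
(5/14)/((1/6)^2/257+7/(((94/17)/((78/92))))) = 12501765/37574999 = 0.33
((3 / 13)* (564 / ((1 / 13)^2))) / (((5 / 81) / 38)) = 67703688 / 5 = 13540737.60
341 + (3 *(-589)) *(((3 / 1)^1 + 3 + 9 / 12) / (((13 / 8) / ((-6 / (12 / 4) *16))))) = 3057809 / 13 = 235216.08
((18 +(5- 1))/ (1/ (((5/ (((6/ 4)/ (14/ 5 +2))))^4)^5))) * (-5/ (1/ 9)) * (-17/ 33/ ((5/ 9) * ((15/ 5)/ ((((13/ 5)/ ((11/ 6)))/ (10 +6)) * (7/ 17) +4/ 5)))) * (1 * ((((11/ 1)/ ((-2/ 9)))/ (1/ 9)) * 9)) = -6203629590836228583675232518144/ 5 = -1240725918167245716735047000000.00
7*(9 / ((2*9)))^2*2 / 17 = 0.21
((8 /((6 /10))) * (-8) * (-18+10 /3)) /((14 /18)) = 14080 /7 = 2011.43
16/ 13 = 1.23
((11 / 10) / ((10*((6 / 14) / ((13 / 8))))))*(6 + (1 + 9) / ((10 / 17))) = 23023 / 2400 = 9.59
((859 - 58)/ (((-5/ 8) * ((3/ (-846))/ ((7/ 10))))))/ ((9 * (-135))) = -234248/ 1125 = -208.22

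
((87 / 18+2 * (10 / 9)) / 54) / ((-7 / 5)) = -635 / 6804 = -0.09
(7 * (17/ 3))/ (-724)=-119/ 2172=-0.05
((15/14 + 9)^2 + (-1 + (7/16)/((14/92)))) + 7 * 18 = 89889/392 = 229.31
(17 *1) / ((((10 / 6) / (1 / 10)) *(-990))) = -17 / 16500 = -0.00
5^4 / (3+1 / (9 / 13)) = 1125 / 8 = 140.62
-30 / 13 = -2.31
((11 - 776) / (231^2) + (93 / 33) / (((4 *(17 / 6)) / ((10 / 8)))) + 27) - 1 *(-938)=778361035 / 806344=965.30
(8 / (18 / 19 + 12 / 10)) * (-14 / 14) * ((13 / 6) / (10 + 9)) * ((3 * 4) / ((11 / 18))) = -1560 / 187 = -8.34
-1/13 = -0.08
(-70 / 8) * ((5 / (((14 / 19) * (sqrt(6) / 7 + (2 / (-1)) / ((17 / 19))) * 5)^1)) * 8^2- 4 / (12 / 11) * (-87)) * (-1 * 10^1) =1686006175 / 69022- 7687400 * sqrt(6) / 34511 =23881.45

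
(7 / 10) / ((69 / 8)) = 28 / 345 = 0.08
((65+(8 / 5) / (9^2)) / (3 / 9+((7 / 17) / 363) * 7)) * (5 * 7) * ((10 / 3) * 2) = 3791688670 / 85293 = 44454.86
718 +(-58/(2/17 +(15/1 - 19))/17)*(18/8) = 31679/44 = 719.98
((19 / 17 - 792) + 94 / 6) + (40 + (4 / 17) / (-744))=-2324753 / 3162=-735.22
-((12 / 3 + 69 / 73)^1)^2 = -130321 / 5329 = -24.46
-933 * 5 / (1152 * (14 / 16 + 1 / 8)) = -1555 / 384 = -4.05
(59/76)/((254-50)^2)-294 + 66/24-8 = -946472629/3162816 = -299.25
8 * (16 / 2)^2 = 512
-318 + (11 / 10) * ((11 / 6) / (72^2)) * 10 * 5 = -9890467 / 31104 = -317.98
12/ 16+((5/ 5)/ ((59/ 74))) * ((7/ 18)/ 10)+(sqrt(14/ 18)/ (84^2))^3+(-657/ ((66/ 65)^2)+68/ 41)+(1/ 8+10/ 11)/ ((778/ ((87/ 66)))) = -104077869727079/ 163958271840+sqrt(7)/ 1355006693376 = -634.78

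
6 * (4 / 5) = 24 / 5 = 4.80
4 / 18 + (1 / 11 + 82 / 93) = 3667 / 3069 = 1.19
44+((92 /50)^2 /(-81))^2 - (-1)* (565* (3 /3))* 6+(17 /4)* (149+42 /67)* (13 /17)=2692668917536333 /686854687500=3920.29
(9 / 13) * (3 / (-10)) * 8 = -108 / 65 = -1.66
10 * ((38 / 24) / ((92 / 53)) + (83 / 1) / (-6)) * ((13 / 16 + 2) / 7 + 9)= -25035075 / 20608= -1214.82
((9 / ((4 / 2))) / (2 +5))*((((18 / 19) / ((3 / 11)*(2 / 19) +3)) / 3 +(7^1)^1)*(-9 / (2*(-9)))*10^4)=33727500 / 1477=22835.14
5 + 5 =10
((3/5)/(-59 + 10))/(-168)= 1/13720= 0.00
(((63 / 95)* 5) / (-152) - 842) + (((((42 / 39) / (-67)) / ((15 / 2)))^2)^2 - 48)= -74892011698825049412847 / 84146265278836605000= -890.02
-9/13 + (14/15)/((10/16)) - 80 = -77219/975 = -79.20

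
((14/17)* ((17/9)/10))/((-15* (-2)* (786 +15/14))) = 49/7437825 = 0.00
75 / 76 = 0.99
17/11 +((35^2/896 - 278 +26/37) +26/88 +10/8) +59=-11140167/52096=-213.84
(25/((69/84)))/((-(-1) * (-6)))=-350/69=-5.07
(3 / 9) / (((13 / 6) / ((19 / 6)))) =19 / 39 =0.49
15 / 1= 15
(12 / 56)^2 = 9 / 196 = 0.05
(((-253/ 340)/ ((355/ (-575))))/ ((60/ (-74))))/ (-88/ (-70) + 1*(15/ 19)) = -28635299/ 39425448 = -0.73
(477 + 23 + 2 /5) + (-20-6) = 474.40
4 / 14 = 0.29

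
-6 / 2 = -3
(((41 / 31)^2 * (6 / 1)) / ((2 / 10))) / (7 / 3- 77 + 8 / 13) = -983385 / 1387684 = -0.71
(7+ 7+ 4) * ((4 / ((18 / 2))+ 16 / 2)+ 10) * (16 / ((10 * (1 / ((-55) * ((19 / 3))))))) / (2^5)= -17347 / 3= -5782.33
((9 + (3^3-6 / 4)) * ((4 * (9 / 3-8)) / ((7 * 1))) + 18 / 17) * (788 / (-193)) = 9143952 / 22967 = 398.13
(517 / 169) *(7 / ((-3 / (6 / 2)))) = -3619 / 169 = -21.41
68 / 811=0.08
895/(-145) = -179/29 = -6.17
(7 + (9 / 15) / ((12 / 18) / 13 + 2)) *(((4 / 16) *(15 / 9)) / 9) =2917 / 8640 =0.34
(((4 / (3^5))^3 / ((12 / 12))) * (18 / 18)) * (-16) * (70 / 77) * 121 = -112640 / 14348907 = -0.01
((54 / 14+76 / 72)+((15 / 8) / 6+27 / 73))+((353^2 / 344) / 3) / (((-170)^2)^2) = 7393028965630597 / 1321348991760000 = 5.60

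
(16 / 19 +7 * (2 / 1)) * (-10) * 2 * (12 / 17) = -67680 / 323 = -209.54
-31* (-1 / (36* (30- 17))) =31 / 468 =0.07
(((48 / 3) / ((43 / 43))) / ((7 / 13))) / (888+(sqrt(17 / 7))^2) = 208 / 6233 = 0.03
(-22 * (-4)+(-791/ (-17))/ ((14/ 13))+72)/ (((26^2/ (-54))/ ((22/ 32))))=-11.16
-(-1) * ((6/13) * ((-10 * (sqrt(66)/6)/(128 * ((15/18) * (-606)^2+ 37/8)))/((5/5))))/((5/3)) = -3 * sqrt(66)/254620808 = -0.00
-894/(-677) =894/677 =1.32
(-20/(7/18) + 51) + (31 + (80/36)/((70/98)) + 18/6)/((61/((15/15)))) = 691/3843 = 0.18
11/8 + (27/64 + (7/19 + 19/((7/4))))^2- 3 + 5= 139.04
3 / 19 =0.16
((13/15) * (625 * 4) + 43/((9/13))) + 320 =22939/9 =2548.78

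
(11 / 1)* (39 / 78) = 11 / 2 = 5.50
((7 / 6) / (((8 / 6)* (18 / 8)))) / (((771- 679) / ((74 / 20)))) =259 / 16560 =0.02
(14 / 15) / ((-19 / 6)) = -0.29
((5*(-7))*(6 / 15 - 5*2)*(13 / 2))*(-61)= -133224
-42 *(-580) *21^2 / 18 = 596820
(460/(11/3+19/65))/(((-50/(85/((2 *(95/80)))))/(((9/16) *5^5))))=-2144390625/14668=-146195.16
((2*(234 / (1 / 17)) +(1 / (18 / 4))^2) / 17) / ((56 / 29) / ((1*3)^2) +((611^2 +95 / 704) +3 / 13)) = 171039531520 / 136436649286023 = 0.00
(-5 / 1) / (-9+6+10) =-5 / 7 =-0.71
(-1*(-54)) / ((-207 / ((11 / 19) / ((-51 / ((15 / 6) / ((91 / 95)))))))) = 275 / 35581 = 0.01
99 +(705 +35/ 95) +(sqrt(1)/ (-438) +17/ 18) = 10052692/ 12483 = 805.31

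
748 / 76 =187 / 19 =9.84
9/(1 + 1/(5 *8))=360/41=8.78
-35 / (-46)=35 / 46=0.76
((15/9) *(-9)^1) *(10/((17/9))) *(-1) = 1350/17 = 79.41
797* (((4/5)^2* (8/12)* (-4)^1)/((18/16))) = -816128/675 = -1209.08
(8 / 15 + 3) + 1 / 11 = 598 / 165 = 3.62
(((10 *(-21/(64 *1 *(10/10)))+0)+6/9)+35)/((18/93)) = 96379/576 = 167.32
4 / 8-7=-13 / 2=-6.50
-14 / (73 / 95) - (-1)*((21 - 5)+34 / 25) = -0.86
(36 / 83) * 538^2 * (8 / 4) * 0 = 0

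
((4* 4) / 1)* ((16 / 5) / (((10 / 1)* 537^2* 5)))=0.00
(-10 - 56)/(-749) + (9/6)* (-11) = -24585/1498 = -16.41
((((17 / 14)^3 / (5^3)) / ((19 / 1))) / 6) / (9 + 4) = 4913 / 508326000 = 0.00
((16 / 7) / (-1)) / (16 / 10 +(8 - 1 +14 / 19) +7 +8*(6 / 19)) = -95 / 784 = -0.12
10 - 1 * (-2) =12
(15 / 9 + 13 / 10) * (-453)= -13439 / 10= -1343.90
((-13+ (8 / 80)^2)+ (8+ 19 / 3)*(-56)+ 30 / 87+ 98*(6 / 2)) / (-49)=4535413 / 426300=10.64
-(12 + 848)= -860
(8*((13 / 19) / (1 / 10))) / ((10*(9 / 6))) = 208 / 57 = 3.65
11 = 11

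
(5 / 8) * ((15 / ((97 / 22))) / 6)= 275 / 776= 0.35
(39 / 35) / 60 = 13 / 700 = 0.02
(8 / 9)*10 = 80 / 9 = 8.89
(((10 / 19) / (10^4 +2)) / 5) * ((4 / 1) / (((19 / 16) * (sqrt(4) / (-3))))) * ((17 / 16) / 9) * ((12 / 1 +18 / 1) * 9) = -1020 / 601787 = -0.00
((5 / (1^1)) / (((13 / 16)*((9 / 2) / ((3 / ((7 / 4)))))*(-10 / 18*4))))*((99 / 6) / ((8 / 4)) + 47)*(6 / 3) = -816 / 7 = -116.57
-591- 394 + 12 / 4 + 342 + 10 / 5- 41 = -679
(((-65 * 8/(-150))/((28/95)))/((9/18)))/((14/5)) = 1235/147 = 8.40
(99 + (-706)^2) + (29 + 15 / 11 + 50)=5484769 / 11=498615.36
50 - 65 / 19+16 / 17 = 15349 / 323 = 47.52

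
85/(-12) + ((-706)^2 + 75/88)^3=253162692107055537075641/2044416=123831300531328035.52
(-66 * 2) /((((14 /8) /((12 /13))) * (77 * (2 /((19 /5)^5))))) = -713116512 /1990625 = -358.24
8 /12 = 2 /3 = 0.67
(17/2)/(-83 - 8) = -17/182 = -0.09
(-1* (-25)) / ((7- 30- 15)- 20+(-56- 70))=-25 / 184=-0.14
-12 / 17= -0.71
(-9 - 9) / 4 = -9 / 2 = -4.50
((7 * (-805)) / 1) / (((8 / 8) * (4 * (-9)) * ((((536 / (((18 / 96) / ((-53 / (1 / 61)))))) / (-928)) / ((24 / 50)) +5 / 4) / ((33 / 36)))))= 359513 / 51989772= 0.01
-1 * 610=-610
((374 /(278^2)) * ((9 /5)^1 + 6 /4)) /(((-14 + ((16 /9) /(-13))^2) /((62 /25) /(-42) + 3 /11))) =-1579423131 /6471230832500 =-0.00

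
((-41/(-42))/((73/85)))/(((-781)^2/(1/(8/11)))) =3485/1360102128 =0.00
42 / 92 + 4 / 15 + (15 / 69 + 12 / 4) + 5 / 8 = 12601 / 2760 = 4.57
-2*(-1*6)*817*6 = 58824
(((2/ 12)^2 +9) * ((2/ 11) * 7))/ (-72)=-2275/ 14256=-0.16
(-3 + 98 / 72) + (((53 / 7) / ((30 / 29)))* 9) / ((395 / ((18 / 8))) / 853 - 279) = -5056901341 / 2696781780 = -1.88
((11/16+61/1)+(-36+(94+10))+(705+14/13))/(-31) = -173839/6448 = -26.96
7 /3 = 2.33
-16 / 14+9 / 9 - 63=-442 / 7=-63.14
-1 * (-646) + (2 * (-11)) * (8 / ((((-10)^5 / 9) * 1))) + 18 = 4150099 / 6250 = 664.02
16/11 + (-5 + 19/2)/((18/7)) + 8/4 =5.20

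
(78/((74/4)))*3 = 468/37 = 12.65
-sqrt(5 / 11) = -sqrt(55) / 11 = -0.67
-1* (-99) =99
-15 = -15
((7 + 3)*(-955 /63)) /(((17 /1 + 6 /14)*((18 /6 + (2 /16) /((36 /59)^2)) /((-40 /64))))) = 687600 /421937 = 1.63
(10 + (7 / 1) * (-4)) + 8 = -10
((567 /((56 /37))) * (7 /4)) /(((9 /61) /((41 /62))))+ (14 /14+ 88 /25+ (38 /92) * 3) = 3358722841 /1140800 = 2944.18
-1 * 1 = -1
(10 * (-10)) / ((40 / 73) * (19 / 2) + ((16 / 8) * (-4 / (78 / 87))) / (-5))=-118625 / 8292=-14.31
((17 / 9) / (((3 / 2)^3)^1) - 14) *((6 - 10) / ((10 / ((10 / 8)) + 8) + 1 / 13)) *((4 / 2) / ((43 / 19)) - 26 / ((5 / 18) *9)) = -10529584 / 330885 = -31.82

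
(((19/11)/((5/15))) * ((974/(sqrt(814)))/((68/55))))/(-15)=-9253 * sqrt(814)/27676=-9.54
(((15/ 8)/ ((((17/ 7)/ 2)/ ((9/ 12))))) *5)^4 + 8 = 6197289448673/ 5473632256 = 1132.21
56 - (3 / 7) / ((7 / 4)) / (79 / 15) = 55.95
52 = 52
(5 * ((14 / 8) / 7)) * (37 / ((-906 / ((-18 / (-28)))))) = -555 / 16912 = -0.03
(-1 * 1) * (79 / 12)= -79 / 12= -6.58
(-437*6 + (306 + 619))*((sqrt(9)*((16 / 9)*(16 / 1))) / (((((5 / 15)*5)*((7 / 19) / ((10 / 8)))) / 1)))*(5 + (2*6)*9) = -233181376 / 7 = -33311625.14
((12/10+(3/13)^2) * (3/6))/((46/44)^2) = 256278/447005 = 0.57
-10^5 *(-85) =8500000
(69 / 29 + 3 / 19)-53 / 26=7145 / 14326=0.50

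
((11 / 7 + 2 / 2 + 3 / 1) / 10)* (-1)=-39 / 70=-0.56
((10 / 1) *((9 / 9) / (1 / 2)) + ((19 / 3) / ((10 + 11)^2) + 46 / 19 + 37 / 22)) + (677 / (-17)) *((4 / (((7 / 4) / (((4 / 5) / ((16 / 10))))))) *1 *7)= -2768391985 / 9401238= -294.47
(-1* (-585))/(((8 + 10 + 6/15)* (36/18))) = 2925/184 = 15.90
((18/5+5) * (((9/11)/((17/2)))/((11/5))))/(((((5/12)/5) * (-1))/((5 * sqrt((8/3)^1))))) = -30960 * sqrt(6)/2057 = -36.87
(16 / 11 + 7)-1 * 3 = 60 / 11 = 5.45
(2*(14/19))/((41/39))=1092/779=1.40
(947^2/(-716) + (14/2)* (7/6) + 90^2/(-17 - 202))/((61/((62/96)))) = -6228526355/459122112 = -13.57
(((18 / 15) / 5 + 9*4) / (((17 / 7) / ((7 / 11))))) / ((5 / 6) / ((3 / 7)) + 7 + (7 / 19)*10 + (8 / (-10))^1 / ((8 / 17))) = 3795687 / 4368320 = 0.87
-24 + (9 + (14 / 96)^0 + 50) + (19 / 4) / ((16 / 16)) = 163 / 4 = 40.75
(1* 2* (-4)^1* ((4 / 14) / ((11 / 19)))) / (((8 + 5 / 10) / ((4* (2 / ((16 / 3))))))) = -912 / 1309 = -0.70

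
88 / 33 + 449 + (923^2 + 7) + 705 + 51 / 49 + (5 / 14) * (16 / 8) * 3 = 125405090 / 147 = 853095.85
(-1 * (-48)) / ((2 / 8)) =192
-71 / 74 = -0.96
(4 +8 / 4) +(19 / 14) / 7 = 6.19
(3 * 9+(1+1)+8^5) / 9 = 32797 / 9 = 3644.11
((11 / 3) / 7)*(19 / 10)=209 / 210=1.00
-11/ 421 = -0.03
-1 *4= -4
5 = 5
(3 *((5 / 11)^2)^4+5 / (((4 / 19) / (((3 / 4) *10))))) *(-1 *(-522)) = 79727873690925 / 857435524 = 92984.10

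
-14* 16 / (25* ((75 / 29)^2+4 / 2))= -188384 / 182675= -1.03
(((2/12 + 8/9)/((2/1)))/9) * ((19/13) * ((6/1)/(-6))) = -361/4212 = -0.09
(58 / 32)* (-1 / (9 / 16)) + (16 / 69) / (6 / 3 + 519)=-347459 / 107847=-3.22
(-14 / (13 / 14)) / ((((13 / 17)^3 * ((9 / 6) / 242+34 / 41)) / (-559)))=821675824816 / 36424063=22558.60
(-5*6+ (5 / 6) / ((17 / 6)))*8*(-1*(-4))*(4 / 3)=-64640 / 51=-1267.45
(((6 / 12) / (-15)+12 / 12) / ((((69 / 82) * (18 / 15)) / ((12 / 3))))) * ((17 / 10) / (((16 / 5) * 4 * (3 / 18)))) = 20213 / 6624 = 3.05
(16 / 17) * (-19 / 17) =-304 / 289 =-1.05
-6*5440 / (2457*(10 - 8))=-5440 / 819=-6.64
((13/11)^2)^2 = 1.95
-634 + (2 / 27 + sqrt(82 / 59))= -17116 / 27 + sqrt(4838) / 59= -632.75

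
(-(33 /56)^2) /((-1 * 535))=1089 /1677760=0.00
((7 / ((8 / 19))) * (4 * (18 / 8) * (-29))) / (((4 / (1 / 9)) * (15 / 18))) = -144.64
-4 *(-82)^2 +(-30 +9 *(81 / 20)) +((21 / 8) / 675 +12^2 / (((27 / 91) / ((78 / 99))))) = -58315757 / 2200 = -26507.16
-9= -9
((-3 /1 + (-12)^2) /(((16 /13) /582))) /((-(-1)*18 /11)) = 651937 /16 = 40746.06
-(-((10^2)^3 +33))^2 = -1000066001089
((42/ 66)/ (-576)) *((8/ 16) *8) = -7/ 1584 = -0.00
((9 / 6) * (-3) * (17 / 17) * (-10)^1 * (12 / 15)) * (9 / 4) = 81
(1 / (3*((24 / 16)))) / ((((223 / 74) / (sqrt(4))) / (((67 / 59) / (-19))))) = -19832 / 2249847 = -0.01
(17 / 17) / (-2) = -1 / 2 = -0.50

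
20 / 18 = 10 / 9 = 1.11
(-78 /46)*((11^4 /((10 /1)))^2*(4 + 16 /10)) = -58519974513 /2875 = -20354773.74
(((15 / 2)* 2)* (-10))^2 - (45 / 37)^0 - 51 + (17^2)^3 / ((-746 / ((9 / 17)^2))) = 9981007 / 746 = 13379.37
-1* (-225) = 225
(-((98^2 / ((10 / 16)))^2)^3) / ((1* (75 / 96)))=-6582680986455533438466227437568 / 390625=-16851663325326165602473540.00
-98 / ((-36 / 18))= 49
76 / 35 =2.17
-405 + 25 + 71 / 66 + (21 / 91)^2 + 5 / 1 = -4170157 / 11154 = -373.87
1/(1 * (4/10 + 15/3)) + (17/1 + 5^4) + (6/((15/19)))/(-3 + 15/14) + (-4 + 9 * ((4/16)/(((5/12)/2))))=29027/45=645.04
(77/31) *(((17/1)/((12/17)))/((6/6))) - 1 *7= 19649/372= 52.82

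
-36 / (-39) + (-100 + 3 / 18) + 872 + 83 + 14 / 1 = 67867 / 78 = 870.09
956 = 956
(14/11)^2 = 196/121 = 1.62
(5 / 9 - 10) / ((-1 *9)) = 85 / 81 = 1.05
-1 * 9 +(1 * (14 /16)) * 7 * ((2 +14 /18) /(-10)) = -1541 /144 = -10.70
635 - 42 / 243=51421 / 81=634.83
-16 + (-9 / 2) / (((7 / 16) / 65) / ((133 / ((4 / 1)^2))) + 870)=-16.01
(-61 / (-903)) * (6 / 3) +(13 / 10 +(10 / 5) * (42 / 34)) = 3.91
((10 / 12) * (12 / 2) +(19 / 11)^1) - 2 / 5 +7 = 733 / 55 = 13.33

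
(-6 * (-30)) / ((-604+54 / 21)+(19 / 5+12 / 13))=-81900 / 271501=-0.30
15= 15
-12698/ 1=-12698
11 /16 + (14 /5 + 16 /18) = 3151 /720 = 4.38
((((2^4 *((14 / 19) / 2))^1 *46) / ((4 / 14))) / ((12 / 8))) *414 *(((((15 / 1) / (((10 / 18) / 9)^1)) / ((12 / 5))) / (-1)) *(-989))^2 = 49904031062220300 / 19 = 2626527950643173.68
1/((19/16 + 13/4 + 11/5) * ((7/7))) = 0.15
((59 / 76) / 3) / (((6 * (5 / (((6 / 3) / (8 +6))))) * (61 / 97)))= 5723 / 2920680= 0.00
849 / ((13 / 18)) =15282 / 13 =1175.54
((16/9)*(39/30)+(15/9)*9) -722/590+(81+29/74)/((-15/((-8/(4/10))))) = 12241054/98235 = 124.61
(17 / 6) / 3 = 17 / 18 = 0.94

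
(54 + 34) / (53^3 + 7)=22 / 37221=0.00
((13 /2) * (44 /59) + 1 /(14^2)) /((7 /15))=841725 /80948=10.40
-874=-874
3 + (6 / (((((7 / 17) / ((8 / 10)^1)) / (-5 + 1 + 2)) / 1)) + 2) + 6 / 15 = -627 / 35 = -17.91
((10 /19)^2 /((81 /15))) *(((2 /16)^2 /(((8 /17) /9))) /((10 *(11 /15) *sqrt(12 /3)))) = 2125 /2033152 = 0.00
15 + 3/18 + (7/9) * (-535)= -400.94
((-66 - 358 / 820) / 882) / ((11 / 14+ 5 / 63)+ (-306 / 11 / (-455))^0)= -27239 / 674450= -0.04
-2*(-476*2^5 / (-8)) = -3808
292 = 292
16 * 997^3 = 15856431568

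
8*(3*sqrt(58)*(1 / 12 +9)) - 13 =-13 +218*sqrt(58) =1647.24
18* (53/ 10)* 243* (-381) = -44162091/ 5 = -8832418.20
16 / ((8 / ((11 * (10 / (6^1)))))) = 110 / 3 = 36.67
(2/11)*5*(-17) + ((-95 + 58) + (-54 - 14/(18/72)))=-1787/11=-162.45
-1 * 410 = -410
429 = 429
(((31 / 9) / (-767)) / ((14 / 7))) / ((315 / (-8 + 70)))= -961 / 2174445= -0.00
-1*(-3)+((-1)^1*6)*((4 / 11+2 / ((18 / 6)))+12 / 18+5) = -409 / 11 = -37.18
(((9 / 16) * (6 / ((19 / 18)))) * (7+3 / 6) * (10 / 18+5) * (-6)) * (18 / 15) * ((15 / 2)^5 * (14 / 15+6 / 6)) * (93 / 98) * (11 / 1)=-27371979421875 / 59584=-459384724.45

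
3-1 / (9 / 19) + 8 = 8.89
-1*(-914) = 914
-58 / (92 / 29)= -841 / 46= -18.28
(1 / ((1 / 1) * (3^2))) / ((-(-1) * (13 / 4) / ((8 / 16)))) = 2 / 117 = 0.02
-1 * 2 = -2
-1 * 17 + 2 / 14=-118 / 7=-16.86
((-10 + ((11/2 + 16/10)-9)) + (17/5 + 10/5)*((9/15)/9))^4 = 17734.68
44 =44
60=60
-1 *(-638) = 638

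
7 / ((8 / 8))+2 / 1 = 9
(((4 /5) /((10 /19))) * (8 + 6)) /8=133 /50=2.66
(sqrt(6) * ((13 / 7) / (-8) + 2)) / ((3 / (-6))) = -99 * sqrt(6) / 28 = -8.66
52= 52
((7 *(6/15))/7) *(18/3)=12/5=2.40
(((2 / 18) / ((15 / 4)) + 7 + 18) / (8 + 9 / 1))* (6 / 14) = 3379 / 5355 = 0.63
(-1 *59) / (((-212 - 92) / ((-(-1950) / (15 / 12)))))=11505 / 38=302.76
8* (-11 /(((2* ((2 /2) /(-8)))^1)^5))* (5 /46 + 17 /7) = 36810752 /161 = 228638.21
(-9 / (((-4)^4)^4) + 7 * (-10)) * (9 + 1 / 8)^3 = -116957070484663393 / 2199023255552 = -53185.92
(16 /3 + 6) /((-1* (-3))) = 34 /9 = 3.78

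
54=54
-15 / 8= -1.88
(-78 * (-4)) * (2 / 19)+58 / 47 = 30430 / 893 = 34.08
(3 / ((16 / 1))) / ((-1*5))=-3 / 80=-0.04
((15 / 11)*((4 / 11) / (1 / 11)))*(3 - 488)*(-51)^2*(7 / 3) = -176607900 / 11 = -16055263.64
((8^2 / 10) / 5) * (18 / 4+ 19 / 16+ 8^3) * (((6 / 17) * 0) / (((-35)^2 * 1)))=0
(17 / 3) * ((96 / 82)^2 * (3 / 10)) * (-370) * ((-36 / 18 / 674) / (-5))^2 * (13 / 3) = -6279936 / 4772737225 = -0.00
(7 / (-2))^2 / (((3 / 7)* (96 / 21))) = 2401 / 384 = 6.25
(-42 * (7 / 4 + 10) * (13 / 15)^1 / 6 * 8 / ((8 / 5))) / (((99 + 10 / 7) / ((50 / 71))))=-748475 / 299478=-2.50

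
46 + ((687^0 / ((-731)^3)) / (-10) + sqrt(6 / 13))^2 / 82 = sqrt(78) / 2081993359030 + 18251080389852234780493 / 396714075600148490600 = 46.01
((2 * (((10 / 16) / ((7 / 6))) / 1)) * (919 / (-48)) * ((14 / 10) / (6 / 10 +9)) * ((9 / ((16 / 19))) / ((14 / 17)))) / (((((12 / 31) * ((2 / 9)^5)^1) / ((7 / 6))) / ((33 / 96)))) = -9961705754055 / 134217728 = -74220.49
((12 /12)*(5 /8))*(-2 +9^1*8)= 175 /4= 43.75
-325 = -325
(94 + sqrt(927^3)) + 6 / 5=28319.27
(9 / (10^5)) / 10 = 9 / 1000000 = 0.00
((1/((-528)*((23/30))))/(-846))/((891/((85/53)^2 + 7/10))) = 91913/8571173969952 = 0.00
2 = 2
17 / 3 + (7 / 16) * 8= 55 / 6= 9.17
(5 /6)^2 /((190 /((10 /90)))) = 5 /12312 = 0.00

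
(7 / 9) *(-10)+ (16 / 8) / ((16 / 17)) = -407 / 72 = -5.65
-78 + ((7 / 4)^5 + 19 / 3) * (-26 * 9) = -2765139 / 512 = -5400.66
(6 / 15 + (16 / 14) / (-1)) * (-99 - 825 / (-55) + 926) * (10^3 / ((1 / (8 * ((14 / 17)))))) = -70054400 / 17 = -4120847.06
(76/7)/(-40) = -19/70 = -0.27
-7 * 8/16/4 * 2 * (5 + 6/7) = -41/4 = -10.25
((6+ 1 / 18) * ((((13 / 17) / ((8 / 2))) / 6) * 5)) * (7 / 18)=49595 / 132192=0.38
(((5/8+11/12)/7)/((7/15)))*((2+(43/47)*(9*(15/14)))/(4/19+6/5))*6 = 375454725/17281712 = 21.73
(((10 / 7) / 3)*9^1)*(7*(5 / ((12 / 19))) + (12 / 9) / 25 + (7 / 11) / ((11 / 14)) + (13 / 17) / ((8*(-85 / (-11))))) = 1181091003 / 4895660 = 241.25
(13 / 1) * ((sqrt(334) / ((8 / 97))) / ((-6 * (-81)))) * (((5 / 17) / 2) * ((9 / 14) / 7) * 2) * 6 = 6305 * sqrt(334) / 119952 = 0.96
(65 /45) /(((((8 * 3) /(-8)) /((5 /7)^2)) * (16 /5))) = -1625 /21168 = -0.08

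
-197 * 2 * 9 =-3546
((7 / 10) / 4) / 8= 7 / 320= 0.02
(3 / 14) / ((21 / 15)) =0.15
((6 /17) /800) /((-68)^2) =3 /31443200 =0.00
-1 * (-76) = 76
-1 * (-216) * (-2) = -432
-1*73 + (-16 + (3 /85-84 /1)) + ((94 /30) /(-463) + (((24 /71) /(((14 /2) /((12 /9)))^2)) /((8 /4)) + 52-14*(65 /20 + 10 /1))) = -251760134771 /821496270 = -306.47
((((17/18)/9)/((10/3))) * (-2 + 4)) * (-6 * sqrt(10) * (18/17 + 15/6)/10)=-121 * sqrt(10)/900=-0.43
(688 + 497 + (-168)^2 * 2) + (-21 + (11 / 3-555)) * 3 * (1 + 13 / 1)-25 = 33570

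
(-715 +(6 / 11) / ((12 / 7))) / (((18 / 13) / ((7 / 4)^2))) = -1112839 / 704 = -1580.74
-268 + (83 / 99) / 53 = -1406113 / 5247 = -267.98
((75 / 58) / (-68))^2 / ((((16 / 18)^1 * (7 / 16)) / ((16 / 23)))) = 50625 / 78261778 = 0.00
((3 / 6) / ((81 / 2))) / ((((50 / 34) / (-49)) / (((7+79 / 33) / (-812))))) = 3689 / 775170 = 0.00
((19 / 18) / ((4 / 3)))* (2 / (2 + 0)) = 0.79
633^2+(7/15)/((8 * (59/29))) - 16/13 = 36879304919/92040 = 400687.80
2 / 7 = 0.29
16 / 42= 8 / 21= 0.38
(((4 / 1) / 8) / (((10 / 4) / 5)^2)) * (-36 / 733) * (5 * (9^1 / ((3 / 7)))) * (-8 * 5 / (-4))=-75600 / 733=-103.14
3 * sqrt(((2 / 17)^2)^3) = 24 / 4913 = 0.00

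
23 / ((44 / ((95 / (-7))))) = -2185 / 308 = -7.09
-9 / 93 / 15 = -1 / 155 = -0.01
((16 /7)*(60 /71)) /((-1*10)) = -96 /497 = -0.19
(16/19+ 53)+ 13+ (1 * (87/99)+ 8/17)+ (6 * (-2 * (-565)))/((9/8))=21655031/3553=6094.86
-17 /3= -5.67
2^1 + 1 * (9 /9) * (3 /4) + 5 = 31 /4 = 7.75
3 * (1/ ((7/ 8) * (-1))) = -24/ 7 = -3.43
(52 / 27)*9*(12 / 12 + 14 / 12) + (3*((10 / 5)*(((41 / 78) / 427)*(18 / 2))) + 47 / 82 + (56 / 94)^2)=348858215591 / 9049473342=38.55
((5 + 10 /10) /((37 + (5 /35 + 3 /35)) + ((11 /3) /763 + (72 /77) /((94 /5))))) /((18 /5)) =9861775 /220606612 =0.04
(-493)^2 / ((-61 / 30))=-7291470 / 61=-119532.30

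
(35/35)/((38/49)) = 49/38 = 1.29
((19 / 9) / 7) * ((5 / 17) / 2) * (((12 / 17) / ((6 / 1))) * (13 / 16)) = 0.00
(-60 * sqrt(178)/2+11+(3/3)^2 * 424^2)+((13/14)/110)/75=20765398513/115500 - 30 * sqrt(178)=179386.75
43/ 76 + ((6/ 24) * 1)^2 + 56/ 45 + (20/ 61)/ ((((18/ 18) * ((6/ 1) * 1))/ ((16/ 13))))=21045467/ 10848240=1.94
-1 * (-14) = 14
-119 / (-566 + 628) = -119 / 62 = -1.92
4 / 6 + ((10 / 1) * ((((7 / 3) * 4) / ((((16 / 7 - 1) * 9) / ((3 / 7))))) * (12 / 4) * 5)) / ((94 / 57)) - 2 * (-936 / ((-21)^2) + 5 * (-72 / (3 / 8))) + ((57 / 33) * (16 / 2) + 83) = 468117017 / 227997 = 2053.17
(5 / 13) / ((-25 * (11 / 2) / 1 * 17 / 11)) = -2 / 1105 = -0.00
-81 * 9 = -729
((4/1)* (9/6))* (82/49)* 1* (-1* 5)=-2460/49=-50.20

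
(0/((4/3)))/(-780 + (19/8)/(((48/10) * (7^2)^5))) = 0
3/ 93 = 1/ 31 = 0.03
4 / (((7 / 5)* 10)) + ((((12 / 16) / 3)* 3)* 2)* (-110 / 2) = -1151 / 14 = -82.21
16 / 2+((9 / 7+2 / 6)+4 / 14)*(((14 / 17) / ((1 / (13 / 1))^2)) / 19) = 21272 / 969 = 21.95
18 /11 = 1.64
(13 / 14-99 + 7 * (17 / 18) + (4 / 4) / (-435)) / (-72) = 835511 / 657720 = 1.27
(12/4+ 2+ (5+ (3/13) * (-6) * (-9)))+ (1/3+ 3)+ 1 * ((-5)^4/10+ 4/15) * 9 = 230371/390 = 590.69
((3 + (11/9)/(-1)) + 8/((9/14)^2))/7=1712/567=3.02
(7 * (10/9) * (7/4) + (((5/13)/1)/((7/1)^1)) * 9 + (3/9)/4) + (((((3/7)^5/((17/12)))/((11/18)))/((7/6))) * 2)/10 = 730606581539/51480849420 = 14.19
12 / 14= 6 / 7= 0.86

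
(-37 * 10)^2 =136900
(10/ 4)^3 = 125/ 8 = 15.62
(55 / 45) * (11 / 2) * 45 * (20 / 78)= 3025 / 39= 77.56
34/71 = 0.48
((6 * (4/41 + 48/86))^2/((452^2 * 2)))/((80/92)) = 0.00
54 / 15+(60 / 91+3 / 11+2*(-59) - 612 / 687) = -131071723 / 1146145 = -114.36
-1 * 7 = -7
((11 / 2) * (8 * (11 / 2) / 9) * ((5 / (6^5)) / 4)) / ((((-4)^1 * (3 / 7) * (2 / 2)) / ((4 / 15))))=-847 / 1259712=-0.00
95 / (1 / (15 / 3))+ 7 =482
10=10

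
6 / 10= 0.60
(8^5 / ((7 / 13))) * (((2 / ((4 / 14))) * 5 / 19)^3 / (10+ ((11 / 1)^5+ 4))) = 521830400 / 220948967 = 2.36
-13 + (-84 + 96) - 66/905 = -971/905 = -1.07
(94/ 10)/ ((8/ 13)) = 611/ 40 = 15.28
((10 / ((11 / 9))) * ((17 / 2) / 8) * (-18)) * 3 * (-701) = 14479155 / 44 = 329071.70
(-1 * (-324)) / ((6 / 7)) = 378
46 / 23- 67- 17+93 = 11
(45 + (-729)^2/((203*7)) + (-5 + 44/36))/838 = 2655080/5358591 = 0.50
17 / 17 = 1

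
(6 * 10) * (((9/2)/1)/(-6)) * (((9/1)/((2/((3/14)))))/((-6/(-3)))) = -1215/56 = -21.70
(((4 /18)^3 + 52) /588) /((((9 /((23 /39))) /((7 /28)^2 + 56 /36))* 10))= 50797961 /54164466720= 0.00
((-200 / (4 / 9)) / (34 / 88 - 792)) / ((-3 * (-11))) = 0.02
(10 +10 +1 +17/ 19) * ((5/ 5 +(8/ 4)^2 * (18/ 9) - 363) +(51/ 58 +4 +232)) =-1412944/ 551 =-2564.33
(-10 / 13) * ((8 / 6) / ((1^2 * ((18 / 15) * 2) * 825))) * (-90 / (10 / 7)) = 14 / 429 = 0.03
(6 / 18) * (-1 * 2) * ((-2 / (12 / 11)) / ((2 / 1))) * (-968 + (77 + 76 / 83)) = -812647 / 1494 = -543.94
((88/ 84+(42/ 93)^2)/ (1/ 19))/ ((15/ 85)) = 8158334/ 60543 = 134.75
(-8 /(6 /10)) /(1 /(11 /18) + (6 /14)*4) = -1540 /387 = -3.98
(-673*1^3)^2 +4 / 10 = 2264647 / 5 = 452929.40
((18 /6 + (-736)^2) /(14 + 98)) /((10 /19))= 10292281 /1120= 9189.54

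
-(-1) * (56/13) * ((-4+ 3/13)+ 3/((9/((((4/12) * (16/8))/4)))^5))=-16.24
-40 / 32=-5 / 4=-1.25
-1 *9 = -9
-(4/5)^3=-64/125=-0.51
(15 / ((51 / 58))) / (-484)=-145 / 4114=-0.04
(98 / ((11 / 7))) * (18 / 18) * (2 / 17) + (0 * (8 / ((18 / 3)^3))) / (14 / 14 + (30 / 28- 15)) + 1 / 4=5675 / 748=7.59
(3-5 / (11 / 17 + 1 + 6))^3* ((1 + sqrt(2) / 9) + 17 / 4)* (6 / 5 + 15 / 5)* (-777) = -77776628517 / 351520-411516553* sqrt(2) / 87880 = -227880.40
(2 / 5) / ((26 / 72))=72 / 65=1.11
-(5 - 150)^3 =3048625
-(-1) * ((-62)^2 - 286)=3558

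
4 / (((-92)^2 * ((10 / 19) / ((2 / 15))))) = 19 / 158700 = 0.00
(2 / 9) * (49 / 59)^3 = 235298 / 1848411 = 0.13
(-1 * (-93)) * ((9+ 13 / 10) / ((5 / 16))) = 76632 / 25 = 3065.28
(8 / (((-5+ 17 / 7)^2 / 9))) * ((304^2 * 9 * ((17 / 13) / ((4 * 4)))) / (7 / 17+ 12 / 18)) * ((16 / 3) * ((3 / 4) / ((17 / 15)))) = 346421376 / 143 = 2422527.10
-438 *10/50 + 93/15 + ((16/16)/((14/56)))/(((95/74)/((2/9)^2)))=-625189/7695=-81.25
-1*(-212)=212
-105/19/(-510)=7/646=0.01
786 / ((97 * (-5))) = -786 / 485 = -1.62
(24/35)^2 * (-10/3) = -384/245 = -1.57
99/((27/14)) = 51.33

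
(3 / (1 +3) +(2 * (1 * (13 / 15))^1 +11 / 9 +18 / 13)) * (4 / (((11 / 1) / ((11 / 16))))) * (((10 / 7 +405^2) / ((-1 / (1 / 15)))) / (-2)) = 2735206307 / 393120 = 6957.69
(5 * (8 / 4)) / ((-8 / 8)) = -10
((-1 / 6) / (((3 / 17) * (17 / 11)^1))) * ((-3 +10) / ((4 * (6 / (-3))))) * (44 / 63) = 121 / 324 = 0.37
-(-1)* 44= 44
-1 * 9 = -9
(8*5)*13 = 520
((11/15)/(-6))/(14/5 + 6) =-1/72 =-0.01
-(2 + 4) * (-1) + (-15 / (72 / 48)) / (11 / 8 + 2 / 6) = 6 / 41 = 0.15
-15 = -15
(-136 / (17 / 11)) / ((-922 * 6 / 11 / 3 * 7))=242 / 3227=0.07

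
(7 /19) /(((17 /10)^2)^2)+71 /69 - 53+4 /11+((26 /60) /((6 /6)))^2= -18563860108457 /361336902300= -51.38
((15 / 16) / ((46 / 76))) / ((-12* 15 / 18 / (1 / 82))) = -57 / 30176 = -0.00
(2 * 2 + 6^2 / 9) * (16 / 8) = 16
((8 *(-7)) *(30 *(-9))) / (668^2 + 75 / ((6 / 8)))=3780 / 111581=0.03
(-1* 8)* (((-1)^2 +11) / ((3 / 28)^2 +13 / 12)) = -225792 / 2575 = -87.69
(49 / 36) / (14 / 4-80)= -0.02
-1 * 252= -252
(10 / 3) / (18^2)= 5 / 486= 0.01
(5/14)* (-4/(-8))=5/28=0.18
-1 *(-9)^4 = -6561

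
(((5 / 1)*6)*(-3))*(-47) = 4230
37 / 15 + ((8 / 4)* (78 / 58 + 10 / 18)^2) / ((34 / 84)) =39203141 / 1930095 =20.31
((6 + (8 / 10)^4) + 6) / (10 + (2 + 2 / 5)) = 3878 / 3875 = 1.00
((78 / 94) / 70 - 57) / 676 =-187491 / 2224040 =-0.08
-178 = -178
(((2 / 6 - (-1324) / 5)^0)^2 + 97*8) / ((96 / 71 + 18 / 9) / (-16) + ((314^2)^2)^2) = 11928 / 1450720660879107291797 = 0.00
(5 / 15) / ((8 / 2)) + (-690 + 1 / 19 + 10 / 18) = -471487 / 684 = -689.31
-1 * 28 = -28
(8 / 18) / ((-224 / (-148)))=37 / 126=0.29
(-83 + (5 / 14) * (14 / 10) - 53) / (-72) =271 / 144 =1.88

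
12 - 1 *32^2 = -1012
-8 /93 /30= -4 /1395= -0.00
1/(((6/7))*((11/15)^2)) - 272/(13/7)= -453943/3146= -144.29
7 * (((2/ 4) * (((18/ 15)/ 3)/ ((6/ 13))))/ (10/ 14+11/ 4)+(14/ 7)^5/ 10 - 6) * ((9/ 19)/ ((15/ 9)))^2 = -6620292/ 4377125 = -1.51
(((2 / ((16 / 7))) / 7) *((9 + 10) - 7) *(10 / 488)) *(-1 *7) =-105 / 488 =-0.22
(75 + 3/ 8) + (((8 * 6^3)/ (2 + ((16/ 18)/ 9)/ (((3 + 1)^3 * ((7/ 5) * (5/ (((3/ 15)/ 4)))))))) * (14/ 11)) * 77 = 123012510363/ 1451528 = 84746.91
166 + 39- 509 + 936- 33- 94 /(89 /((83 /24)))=635831 /1068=595.35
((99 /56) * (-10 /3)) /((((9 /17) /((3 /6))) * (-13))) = 935 /2184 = 0.43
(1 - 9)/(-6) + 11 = 37/3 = 12.33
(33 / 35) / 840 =11 / 9800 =0.00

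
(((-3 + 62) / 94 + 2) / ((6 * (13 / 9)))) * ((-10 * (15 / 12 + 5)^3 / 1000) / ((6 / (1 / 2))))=-11875 / 192512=-0.06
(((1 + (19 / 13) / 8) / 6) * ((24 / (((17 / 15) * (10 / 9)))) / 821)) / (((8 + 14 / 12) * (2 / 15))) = 29889 / 7983404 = 0.00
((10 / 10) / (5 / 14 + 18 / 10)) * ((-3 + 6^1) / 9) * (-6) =-140 / 151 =-0.93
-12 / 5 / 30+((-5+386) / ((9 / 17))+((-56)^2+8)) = 289769 / 75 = 3863.59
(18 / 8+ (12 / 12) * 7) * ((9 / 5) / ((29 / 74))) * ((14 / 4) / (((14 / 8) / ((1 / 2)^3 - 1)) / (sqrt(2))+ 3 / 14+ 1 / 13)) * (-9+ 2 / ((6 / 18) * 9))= 693282135 / 3679462+ 1190352345 * sqrt(2) / 1839731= 1103.45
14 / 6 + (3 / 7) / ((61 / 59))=3520 / 1281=2.75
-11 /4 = -2.75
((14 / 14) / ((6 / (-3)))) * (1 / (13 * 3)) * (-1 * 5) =5 / 78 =0.06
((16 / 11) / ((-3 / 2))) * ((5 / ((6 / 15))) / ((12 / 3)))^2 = -625 / 66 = -9.47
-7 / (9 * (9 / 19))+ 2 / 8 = -451 / 324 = -1.39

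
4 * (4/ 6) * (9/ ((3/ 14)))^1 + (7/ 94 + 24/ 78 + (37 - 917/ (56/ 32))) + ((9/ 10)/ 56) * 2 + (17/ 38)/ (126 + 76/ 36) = -1403877751127/ 3747849560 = -374.58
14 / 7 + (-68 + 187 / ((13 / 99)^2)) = 1821633 / 169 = 10778.89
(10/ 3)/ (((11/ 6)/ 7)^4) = 708.44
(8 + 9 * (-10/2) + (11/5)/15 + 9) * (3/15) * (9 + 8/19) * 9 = -1121793/2375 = -472.33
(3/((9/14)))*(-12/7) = -8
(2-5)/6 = -1/2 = -0.50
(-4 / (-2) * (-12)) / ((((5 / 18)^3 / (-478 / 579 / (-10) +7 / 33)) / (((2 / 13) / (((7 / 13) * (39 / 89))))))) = -25977314304 / 120745625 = -215.14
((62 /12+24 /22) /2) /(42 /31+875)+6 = 3075581 /512292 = 6.00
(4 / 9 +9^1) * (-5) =-425 / 9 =-47.22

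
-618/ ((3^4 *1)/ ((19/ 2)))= -72.48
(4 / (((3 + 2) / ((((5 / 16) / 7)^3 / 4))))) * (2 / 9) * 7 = 25 / 903168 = 0.00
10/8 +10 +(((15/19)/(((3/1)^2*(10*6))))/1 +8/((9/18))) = 27.25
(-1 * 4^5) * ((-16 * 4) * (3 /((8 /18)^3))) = 2239488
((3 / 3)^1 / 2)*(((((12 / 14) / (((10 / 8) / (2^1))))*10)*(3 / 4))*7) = 36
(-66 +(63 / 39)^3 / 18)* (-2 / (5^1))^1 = 57795 / 2197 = 26.31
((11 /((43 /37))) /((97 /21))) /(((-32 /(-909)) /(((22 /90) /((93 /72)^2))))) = 170922906 /20041655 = 8.53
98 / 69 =1.42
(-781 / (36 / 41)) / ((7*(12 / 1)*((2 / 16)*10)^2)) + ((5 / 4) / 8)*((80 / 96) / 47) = -96279793 / 14212800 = -6.77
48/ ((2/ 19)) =456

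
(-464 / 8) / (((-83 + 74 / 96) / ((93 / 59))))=1.11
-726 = -726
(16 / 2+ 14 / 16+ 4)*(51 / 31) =5253 / 248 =21.18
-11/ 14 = -0.79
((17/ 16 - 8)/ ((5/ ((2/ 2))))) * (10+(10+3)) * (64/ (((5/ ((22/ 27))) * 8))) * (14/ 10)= -65527/ 1125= -58.25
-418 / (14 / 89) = -18601 / 7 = -2657.29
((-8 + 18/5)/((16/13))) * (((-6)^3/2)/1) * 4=7722/5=1544.40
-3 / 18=-1 / 6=-0.17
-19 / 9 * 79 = -1501 / 9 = -166.78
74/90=37/45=0.82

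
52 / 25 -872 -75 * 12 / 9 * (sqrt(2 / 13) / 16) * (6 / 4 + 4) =-21748 / 25 -275 * sqrt(26) / 104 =-883.40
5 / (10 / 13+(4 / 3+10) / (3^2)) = 1755 / 712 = 2.46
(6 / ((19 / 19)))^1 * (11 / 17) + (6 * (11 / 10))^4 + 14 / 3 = 60754471 / 31875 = 1906.02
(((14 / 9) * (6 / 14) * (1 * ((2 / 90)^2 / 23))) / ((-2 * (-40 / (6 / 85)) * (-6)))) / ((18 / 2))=-1 / 4275585000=-0.00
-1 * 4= -4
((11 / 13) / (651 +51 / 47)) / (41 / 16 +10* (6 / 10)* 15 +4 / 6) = 0.00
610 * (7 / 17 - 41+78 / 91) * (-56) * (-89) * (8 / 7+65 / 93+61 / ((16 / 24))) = -41593275008960 / 3689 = -11274945787.19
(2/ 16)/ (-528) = -1/ 4224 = -0.00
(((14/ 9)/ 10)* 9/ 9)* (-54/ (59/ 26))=-1092/ 295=-3.70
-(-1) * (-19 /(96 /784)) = -155.17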